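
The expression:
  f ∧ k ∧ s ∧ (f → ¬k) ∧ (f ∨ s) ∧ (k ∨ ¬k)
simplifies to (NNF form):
False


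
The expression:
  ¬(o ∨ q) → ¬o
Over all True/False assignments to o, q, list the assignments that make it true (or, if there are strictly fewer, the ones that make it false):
is always true.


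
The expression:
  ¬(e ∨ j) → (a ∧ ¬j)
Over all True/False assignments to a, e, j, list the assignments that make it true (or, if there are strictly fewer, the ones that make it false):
is false only for:
  a=False, e=False, j=False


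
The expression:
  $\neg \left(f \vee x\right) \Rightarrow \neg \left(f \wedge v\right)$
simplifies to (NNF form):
$\text{True}$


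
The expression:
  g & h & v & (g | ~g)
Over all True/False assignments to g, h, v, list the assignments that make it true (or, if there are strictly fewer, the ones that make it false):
is true only for:
  g=True, h=True, v=True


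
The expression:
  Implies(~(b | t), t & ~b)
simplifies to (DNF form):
b | t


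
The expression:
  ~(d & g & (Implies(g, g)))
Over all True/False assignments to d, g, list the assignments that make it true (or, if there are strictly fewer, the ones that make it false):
is false only for:
  d=True, g=True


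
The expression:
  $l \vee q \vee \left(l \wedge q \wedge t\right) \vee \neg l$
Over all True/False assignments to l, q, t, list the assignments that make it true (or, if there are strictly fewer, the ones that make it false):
is always true.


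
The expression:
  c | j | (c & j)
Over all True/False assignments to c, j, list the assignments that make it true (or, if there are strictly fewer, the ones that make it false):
is false only for:
  c=False, j=False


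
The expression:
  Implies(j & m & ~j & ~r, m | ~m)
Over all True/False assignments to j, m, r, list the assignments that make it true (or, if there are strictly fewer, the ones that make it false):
is always true.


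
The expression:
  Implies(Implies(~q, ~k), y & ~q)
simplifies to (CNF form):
~q & (k | y)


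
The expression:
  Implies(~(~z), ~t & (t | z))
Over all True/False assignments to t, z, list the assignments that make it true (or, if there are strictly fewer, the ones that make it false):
is false only for:
  t=True, z=True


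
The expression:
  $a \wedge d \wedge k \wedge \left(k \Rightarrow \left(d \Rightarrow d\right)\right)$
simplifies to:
$a \wedge d \wedge k$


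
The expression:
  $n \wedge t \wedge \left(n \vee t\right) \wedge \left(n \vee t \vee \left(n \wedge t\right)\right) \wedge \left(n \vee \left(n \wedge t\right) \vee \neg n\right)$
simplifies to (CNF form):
$n \wedge t$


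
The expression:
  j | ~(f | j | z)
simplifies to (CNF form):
(j | ~f) & (j | ~z)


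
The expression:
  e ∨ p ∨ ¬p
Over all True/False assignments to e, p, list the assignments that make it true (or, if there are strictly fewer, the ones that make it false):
is always true.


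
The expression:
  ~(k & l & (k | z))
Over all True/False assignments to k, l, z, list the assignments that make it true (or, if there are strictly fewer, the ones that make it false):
is false only for:
  k=True, l=True, z=False;
  k=True, l=True, z=True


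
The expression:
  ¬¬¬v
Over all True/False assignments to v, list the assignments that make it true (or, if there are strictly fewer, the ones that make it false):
is true only for:
  v=False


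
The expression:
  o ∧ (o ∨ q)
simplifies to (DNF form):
o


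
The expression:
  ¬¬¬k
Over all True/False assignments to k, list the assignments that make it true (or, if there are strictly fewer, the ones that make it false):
is true only for:
  k=False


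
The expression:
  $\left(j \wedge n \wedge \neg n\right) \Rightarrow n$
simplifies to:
$\text{True}$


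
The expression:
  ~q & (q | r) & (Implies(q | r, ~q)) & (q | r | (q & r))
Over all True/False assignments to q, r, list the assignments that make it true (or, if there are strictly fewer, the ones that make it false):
is true only for:
  q=False, r=True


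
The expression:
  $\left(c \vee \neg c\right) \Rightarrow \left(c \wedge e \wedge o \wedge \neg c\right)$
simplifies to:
$\text{False}$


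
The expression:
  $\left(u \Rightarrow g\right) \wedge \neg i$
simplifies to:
$\neg i \wedge \left(g \vee \neg u\right)$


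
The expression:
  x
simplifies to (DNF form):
x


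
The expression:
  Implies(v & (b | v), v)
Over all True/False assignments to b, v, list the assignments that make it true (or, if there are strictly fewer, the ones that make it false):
is always true.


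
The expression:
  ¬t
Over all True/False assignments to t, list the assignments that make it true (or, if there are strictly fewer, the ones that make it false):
is true only for:
  t=False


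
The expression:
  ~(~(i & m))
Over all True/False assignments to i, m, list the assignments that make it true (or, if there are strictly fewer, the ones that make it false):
is true only for:
  i=True, m=True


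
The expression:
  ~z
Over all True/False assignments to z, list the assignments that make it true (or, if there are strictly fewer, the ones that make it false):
is true only for:
  z=False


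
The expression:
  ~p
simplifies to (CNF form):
~p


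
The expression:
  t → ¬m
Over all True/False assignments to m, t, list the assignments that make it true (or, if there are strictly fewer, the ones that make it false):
is false only for:
  m=True, t=True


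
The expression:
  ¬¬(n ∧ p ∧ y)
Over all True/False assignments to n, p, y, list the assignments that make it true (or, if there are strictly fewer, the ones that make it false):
is true only for:
  n=True, p=True, y=True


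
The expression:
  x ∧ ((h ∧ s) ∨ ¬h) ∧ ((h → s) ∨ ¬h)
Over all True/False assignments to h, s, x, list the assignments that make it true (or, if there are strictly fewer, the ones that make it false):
is true only for:
  h=False, s=False, x=True;
  h=False, s=True, x=True;
  h=True, s=True, x=True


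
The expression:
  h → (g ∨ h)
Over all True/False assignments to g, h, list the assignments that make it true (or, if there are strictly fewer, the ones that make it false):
is always true.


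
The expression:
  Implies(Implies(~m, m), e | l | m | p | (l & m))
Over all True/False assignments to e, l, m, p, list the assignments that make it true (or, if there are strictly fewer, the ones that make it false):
is always true.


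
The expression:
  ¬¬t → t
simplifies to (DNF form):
True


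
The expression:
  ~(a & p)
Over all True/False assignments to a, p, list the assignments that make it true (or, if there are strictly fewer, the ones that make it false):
is false only for:
  a=True, p=True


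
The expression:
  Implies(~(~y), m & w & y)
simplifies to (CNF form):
(m | ~y) & (w | ~y)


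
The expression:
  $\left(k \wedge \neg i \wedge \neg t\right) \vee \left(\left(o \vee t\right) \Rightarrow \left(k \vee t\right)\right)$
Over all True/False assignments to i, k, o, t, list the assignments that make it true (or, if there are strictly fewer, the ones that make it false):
is false only for:
  i=False, k=False, o=True, t=False;
  i=True, k=False, o=True, t=False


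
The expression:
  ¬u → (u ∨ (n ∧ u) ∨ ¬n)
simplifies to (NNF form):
u ∨ ¬n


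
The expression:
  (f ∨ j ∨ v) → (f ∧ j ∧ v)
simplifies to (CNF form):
(f ∨ ¬v) ∧ (j ∨ ¬f) ∧ (v ∨ ¬j)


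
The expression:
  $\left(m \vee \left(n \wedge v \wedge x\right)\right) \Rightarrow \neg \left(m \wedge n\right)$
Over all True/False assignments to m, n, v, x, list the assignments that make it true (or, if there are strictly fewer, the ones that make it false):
is false only for:
  m=True, n=True, v=False, x=False;
  m=True, n=True, v=False, x=True;
  m=True, n=True, v=True, x=False;
  m=True, n=True, v=True, x=True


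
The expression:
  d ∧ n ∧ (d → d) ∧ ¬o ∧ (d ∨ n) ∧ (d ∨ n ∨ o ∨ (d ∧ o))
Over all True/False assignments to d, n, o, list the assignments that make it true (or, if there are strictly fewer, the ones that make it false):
is true only for:
  d=True, n=True, o=False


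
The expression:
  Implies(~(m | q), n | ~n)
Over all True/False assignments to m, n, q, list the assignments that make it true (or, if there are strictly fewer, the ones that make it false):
is always true.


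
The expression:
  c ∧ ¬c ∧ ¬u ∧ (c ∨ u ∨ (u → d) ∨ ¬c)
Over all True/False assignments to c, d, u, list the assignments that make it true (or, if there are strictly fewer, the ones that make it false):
is never true.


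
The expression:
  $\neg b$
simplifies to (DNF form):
$\neg b$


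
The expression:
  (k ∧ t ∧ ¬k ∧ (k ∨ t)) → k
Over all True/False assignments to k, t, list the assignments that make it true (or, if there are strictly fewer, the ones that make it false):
is always true.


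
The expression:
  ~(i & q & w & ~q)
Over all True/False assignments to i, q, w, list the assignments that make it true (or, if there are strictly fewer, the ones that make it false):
is always true.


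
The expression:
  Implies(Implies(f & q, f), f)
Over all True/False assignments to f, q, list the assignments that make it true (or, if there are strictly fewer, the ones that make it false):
is true only for:
  f=True, q=False;
  f=True, q=True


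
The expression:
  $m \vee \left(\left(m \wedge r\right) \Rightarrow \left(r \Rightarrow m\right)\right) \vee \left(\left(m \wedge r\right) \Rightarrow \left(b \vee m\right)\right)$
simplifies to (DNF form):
$\text{True}$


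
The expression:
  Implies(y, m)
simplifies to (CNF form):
m | ~y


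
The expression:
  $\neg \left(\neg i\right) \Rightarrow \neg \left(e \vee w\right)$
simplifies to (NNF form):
$\left(\neg e \wedge \neg w\right) \vee \neg i$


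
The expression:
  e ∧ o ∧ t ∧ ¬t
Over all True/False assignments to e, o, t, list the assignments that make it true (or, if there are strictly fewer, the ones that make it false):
is never true.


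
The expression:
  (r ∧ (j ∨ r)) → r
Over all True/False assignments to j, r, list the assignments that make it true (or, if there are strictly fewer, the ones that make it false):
is always true.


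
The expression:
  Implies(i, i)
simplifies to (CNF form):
True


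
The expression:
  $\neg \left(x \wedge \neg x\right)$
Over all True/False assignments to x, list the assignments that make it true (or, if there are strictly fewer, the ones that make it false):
is always true.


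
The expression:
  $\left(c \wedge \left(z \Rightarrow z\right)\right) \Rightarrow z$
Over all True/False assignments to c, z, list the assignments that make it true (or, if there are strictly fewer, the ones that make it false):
is false only for:
  c=True, z=False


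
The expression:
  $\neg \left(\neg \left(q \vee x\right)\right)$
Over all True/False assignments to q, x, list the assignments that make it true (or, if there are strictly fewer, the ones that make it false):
is false only for:
  q=False, x=False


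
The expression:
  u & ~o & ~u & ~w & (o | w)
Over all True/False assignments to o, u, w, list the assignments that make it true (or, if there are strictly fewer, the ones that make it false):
is never true.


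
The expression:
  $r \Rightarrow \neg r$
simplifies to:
$\neg r$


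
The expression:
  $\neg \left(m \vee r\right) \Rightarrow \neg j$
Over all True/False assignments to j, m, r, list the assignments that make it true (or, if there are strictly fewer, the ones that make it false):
is false only for:
  j=True, m=False, r=False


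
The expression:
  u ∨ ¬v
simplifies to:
u ∨ ¬v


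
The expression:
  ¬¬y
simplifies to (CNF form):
y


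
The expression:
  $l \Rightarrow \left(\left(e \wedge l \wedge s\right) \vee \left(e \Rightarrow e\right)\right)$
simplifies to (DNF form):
$\text{True}$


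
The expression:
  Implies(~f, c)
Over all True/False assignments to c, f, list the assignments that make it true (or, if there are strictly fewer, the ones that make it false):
is false only for:
  c=False, f=False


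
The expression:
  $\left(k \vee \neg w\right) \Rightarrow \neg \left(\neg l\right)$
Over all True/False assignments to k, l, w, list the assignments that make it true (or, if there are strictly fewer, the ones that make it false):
is false only for:
  k=False, l=False, w=False;
  k=True, l=False, w=False;
  k=True, l=False, w=True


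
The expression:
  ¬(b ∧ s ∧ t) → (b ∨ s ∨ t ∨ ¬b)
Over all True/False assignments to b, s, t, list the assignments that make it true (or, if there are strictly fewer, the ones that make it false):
is always true.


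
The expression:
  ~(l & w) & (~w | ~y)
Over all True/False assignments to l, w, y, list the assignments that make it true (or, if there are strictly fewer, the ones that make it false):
is false only for:
  l=False, w=True, y=True;
  l=True, w=True, y=False;
  l=True, w=True, y=True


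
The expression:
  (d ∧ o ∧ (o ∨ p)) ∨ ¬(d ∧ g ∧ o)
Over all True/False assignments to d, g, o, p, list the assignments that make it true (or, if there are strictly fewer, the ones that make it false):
is always true.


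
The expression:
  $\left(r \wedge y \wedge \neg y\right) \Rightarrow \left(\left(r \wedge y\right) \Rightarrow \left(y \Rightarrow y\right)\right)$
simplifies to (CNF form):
$\text{True}$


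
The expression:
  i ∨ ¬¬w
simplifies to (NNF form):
i ∨ w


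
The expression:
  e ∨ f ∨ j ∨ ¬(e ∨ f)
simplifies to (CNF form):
True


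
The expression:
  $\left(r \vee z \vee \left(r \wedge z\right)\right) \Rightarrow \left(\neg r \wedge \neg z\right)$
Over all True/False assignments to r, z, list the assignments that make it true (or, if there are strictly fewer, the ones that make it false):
is true only for:
  r=False, z=False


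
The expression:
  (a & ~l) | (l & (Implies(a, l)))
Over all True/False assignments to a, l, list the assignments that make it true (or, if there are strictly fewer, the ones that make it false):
is false only for:
  a=False, l=False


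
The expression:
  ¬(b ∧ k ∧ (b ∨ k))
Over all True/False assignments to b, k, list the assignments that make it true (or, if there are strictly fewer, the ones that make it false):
is false only for:
  b=True, k=True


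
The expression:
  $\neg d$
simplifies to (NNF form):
$\neg d$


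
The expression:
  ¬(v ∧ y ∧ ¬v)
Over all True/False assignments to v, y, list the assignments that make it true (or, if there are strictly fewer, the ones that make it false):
is always true.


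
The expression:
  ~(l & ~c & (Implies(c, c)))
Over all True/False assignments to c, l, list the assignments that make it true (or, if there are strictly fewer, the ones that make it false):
is false only for:
  c=False, l=True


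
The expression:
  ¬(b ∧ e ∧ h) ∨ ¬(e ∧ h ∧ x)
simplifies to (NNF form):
¬b ∨ ¬e ∨ ¬h ∨ ¬x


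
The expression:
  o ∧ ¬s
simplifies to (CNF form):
o ∧ ¬s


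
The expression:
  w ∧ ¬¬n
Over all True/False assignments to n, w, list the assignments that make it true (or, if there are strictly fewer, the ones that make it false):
is true only for:
  n=True, w=True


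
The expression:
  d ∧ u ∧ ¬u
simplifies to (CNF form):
False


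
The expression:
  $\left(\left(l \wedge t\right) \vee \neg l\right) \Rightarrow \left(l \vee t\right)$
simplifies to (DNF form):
$l \vee t$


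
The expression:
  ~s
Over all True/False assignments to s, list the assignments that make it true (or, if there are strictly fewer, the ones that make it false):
is true only for:
  s=False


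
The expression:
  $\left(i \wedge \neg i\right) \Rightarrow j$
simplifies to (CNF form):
$\text{True}$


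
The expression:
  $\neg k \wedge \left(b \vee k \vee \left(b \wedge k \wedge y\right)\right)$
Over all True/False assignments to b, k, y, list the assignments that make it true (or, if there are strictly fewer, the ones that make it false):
is true only for:
  b=True, k=False, y=False;
  b=True, k=False, y=True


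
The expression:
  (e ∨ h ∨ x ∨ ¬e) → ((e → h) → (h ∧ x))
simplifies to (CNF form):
(e ∨ h) ∧ (x ∨ ¬h)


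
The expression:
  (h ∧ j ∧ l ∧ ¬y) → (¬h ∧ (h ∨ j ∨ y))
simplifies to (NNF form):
y ∨ ¬h ∨ ¬j ∨ ¬l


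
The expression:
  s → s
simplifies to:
True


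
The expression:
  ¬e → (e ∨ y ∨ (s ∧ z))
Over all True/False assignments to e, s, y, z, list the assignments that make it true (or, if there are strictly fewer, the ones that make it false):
is false only for:
  e=False, s=False, y=False, z=False;
  e=False, s=False, y=False, z=True;
  e=False, s=True, y=False, z=False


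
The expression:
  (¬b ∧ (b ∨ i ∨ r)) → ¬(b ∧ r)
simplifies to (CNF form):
True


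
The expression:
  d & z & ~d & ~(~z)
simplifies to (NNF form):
False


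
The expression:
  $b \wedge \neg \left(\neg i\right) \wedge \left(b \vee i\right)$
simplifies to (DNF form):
$b \wedge i$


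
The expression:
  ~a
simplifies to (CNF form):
~a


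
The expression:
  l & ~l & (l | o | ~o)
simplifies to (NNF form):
False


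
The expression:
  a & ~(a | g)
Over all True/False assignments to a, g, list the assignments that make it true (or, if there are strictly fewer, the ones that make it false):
is never true.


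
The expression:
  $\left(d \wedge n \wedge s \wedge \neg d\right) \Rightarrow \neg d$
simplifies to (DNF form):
$\text{True}$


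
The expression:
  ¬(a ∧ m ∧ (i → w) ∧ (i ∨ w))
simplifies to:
¬a ∨ ¬m ∨ ¬w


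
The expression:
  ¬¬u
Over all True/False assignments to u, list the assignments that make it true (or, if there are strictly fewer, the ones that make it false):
is true only for:
  u=True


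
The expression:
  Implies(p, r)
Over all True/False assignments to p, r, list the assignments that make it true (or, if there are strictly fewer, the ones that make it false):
is false only for:
  p=True, r=False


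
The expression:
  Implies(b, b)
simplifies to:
True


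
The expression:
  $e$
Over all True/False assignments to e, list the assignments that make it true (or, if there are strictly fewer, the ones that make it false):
is true only for:
  e=True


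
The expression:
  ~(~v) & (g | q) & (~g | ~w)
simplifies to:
v & (g | q) & (~g | ~w)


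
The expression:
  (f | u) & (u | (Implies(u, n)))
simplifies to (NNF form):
f | u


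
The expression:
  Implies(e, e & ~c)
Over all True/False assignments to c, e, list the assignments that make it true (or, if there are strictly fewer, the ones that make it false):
is false only for:
  c=True, e=True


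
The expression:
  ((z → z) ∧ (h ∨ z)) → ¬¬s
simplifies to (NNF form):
s ∨ (¬h ∧ ¬z)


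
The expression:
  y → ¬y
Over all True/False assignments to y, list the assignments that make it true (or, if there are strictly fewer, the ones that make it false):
is true only for:
  y=False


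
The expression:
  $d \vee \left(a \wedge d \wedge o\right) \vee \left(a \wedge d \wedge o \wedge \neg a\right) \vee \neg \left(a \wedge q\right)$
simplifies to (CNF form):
$d \vee \neg a \vee \neg q$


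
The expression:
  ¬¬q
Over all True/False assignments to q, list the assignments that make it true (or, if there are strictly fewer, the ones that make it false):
is true only for:
  q=True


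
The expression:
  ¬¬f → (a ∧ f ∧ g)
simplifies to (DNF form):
(a ∧ g) ∨ ¬f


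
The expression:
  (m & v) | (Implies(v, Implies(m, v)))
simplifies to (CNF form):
True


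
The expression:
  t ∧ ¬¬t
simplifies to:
t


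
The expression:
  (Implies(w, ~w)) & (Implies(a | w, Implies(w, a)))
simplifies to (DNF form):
~w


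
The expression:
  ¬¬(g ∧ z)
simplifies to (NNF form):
g ∧ z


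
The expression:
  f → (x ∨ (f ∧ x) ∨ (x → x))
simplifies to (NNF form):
True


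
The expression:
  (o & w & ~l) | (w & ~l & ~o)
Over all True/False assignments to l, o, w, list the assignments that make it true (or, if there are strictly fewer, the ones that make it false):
is true only for:
  l=False, o=False, w=True;
  l=False, o=True, w=True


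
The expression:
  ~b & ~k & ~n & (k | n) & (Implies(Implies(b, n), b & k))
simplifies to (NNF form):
False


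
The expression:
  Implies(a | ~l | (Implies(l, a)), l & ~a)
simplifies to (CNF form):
l & ~a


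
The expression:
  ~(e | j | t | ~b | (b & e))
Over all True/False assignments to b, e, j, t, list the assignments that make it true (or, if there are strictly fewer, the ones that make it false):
is true only for:
  b=True, e=False, j=False, t=False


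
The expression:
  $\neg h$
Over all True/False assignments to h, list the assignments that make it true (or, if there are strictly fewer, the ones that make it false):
is true only for:
  h=False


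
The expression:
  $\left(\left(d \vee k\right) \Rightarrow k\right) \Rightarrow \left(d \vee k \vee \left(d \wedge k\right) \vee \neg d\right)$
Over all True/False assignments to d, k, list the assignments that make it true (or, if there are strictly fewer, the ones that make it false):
is always true.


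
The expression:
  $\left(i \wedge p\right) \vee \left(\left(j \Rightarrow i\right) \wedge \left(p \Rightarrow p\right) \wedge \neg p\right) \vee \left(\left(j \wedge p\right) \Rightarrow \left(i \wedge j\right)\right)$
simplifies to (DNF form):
$i \vee \neg j \vee \neg p$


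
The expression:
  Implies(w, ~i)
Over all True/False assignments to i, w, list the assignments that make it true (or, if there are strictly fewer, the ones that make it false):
is false only for:
  i=True, w=True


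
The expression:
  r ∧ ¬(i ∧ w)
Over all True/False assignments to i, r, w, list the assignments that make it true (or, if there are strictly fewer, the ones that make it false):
is true only for:
  i=False, r=True, w=False;
  i=False, r=True, w=True;
  i=True, r=True, w=False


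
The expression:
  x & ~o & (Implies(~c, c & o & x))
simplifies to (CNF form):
c & x & ~o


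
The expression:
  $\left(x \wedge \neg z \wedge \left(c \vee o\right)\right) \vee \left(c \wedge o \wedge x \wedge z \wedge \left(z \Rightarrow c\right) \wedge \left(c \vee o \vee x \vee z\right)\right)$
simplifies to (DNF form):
$\left(c \wedge o \wedge x\right) \vee \left(c \wedge x \wedge \neg z\right) \vee \left(o \wedge x \wedge \neg z\right)$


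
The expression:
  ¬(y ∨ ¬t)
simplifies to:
t ∧ ¬y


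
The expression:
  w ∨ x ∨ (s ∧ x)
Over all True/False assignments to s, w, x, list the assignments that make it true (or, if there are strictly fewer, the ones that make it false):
is false only for:
  s=False, w=False, x=False;
  s=True, w=False, x=False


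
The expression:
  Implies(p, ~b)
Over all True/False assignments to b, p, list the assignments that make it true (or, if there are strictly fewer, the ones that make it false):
is false only for:
  b=True, p=True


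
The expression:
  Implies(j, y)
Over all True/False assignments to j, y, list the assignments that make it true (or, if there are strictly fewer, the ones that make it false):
is false only for:
  j=True, y=False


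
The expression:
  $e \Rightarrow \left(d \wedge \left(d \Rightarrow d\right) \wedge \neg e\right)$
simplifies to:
$\neg e$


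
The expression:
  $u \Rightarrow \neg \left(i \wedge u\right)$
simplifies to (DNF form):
$\neg i \vee \neg u$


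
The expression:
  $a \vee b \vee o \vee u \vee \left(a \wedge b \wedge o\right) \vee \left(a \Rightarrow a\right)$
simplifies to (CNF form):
$\text{True}$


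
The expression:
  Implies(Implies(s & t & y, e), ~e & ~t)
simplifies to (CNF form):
~e & (s | ~t) & (y | ~t)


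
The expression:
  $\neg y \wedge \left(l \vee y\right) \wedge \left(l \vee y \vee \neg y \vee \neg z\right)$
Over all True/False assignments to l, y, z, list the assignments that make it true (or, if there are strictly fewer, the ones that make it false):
is true only for:
  l=True, y=False, z=False;
  l=True, y=False, z=True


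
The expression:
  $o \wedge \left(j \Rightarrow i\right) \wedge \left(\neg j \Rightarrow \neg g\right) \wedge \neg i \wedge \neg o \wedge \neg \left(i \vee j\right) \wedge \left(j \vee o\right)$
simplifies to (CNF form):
$\text{False}$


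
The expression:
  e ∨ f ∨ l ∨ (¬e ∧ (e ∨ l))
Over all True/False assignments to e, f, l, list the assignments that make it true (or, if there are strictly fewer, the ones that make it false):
is false only for:
  e=False, f=False, l=False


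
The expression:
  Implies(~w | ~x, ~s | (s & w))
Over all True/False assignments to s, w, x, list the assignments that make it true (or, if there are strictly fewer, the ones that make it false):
is false only for:
  s=True, w=False, x=False;
  s=True, w=False, x=True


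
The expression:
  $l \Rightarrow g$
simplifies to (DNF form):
$g \vee \neg l$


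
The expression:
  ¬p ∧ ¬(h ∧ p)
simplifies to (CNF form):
¬p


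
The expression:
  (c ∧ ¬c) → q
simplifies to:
True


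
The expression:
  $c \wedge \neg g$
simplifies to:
$c \wedge \neg g$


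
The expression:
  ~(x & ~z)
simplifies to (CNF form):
z | ~x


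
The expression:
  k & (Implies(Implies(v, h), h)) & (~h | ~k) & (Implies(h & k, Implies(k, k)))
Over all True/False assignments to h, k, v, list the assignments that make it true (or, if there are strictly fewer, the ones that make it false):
is true only for:
  h=False, k=True, v=True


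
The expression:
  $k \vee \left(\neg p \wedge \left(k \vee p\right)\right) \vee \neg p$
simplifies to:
$k \vee \neg p$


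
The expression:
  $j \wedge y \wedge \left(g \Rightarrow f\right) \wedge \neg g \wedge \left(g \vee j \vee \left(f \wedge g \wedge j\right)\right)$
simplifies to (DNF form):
$j \wedge y \wedge \neg g$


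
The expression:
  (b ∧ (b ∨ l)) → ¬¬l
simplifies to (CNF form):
l ∨ ¬b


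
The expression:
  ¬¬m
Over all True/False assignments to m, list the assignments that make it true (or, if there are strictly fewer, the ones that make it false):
is true only for:
  m=True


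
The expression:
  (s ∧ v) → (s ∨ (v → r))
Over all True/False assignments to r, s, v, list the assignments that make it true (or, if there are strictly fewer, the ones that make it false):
is always true.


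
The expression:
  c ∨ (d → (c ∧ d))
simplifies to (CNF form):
c ∨ ¬d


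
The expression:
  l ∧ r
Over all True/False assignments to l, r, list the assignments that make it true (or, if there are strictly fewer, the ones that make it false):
is true only for:
  l=True, r=True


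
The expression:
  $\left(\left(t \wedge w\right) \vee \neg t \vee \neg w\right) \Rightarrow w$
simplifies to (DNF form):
$w$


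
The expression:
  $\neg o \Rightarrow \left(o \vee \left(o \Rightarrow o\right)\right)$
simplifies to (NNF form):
$\text{True}$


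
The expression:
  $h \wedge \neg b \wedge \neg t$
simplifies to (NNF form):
$h \wedge \neg b \wedge \neg t$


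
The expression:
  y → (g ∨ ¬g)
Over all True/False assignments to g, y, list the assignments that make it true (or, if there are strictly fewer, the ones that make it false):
is always true.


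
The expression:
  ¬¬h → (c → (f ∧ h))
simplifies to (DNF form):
f ∨ ¬c ∨ ¬h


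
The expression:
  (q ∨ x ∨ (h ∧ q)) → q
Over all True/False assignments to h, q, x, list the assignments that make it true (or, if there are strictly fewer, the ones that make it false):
is false only for:
  h=False, q=False, x=True;
  h=True, q=False, x=True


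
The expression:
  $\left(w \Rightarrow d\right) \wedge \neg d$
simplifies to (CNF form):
$\neg d \wedge \neg w$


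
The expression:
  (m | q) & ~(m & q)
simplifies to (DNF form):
(m & ~q) | (q & ~m)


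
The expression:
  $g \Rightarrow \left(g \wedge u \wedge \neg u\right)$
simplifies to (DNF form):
$\neg g$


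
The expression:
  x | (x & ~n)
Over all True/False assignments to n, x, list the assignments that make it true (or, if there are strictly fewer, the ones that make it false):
is true only for:
  n=False, x=True;
  n=True, x=True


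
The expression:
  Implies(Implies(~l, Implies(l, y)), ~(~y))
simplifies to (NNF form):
y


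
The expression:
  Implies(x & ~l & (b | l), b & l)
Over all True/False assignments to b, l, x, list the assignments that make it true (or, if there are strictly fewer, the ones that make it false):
is false only for:
  b=True, l=False, x=True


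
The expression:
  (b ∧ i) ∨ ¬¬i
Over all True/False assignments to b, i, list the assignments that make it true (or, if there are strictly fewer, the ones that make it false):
is true only for:
  b=False, i=True;
  b=True, i=True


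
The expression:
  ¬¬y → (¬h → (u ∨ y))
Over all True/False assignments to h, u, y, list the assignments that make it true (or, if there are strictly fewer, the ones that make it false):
is always true.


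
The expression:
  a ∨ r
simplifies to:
a ∨ r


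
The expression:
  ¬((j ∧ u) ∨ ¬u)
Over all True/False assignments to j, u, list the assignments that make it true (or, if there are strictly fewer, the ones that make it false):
is true only for:
  j=False, u=True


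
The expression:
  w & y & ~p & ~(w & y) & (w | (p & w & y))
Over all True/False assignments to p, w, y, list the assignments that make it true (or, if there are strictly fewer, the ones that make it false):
is never true.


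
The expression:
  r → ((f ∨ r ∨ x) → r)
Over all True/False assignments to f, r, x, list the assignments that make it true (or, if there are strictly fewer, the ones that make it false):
is always true.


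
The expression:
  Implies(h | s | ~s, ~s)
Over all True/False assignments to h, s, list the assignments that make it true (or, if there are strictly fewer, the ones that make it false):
is true only for:
  h=False, s=False;
  h=True, s=False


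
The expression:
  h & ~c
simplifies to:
h & ~c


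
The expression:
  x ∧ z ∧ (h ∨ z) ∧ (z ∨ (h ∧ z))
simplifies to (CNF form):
x ∧ z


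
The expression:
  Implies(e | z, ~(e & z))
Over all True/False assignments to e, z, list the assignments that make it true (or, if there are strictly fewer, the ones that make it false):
is false only for:
  e=True, z=True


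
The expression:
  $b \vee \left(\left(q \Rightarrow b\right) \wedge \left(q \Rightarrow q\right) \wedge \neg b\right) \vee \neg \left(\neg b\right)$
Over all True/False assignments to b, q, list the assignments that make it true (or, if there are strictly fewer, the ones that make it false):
is false only for:
  b=False, q=True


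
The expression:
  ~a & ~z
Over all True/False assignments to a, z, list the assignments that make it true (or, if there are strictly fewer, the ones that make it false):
is true only for:
  a=False, z=False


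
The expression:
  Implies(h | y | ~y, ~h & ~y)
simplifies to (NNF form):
~h & ~y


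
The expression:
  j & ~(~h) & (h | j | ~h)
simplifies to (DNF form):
h & j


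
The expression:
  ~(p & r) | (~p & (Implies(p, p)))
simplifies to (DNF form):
~p | ~r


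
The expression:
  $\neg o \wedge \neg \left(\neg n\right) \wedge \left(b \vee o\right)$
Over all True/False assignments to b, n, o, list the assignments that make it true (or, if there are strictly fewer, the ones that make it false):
is true only for:
  b=True, n=True, o=False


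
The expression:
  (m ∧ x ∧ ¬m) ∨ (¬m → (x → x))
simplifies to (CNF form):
True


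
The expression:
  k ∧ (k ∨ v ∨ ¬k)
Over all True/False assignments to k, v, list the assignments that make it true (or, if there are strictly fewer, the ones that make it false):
is true only for:
  k=True, v=False;
  k=True, v=True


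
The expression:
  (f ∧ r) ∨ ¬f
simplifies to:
r ∨ ¬f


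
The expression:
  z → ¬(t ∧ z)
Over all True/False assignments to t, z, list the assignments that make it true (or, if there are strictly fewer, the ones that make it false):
is false only for:
  t=True, z=True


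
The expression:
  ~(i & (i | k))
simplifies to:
~i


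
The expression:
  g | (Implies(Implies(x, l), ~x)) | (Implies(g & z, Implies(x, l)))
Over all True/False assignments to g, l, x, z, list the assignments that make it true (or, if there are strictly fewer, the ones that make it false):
is always true.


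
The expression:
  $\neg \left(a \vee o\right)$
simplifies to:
$\neg a \wedge \neg o$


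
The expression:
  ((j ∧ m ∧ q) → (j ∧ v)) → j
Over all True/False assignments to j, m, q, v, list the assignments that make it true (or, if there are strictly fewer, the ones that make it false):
is true only for:
  j=True, m=False, q=False, v=False;
  j=True, m=False, q=False, v=True;
  j=True, m=False, q=True, v=False;
  j=True, m=False, q=True, v=True;
  j=True, m=True, q=False, v=False;
  j=True, m=True, q=False, v=True;
  j=True, m=True, q=True, v=False;
  j=True, m=True, q=True, v=True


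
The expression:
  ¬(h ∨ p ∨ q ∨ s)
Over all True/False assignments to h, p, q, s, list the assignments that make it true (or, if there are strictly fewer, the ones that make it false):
is true only for:
  h=False, p=False, q=False, s=False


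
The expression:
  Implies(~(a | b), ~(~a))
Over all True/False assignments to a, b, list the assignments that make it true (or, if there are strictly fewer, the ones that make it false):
is false only for:
  a=False, b=False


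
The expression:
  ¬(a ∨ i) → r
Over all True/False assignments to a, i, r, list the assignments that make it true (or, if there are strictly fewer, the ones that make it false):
is false only for:
  a=False, i=False, r=False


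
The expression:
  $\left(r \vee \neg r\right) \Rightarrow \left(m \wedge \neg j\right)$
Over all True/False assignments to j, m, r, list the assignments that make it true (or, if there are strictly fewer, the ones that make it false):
is true only for:
  j=False, m=True, r=False;
  j=False, m=True, r=True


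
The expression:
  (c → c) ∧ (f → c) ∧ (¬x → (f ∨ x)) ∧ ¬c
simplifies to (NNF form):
x ∧ ¬c ∧ ¬f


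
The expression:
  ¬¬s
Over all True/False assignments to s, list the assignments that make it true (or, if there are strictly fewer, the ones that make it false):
is true only for:
  s=True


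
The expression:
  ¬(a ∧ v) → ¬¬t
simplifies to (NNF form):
t ∨ (a ∧ v)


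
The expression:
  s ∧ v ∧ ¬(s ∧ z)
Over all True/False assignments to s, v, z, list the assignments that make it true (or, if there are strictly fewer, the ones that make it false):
is true only for:
  s=True, v=True, z=False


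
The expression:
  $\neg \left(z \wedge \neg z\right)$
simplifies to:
$\text{True}$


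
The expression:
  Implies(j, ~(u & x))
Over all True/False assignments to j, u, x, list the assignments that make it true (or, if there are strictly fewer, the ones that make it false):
is false only for:
  j=True, u=True, x=True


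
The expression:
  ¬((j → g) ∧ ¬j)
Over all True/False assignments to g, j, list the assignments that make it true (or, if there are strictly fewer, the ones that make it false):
is true only for:
  g=False, j=True;
  g=True, j=True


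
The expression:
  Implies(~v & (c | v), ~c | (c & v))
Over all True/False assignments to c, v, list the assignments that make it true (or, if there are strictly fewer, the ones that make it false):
is false only for:
  c=True, v=False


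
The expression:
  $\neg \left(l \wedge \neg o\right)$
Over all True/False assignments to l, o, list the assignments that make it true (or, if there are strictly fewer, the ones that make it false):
is false only for:
  l=True, o=False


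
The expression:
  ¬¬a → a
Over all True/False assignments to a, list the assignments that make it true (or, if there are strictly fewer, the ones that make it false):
is always true.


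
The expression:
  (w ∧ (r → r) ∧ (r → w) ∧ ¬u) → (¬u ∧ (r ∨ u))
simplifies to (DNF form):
r ∨ u ∨ ¬w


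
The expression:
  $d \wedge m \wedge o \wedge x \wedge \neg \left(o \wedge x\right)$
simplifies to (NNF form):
$\text{False}$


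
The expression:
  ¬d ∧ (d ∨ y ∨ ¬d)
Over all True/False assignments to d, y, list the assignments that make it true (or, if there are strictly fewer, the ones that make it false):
is true only for:
  d=False, y=False;
  d=False, y=True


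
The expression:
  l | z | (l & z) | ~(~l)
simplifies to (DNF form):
l | z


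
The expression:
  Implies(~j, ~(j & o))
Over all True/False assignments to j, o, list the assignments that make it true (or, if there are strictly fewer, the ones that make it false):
is always true.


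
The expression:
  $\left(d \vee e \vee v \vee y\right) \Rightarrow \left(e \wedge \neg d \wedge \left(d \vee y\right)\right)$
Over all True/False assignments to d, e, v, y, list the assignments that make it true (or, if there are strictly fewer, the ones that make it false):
is true only for:
  d=False, e=False, v=False, y=False;
  d=False, e=True, v=False, y=True;
  d=False, e=True, v=True, y=True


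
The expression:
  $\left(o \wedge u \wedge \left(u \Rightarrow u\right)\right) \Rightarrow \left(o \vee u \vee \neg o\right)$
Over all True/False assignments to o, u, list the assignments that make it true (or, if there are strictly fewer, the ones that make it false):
is always true.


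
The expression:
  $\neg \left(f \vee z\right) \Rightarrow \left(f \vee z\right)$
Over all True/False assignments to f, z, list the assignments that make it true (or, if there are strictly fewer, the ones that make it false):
is false only for:
  f=False, z=False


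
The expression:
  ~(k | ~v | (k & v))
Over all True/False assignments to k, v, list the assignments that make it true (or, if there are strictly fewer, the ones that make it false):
is true only for:
  k=False, v=True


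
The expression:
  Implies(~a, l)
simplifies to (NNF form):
a | l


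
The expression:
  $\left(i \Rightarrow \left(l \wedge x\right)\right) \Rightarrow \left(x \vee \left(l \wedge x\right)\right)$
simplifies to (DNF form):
$i \vee x$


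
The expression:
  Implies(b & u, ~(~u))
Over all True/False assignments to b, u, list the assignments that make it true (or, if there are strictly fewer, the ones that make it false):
is always true.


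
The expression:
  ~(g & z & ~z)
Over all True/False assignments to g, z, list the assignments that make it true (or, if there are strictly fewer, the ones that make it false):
is always true.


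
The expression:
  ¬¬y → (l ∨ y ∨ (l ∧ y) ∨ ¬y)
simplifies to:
True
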